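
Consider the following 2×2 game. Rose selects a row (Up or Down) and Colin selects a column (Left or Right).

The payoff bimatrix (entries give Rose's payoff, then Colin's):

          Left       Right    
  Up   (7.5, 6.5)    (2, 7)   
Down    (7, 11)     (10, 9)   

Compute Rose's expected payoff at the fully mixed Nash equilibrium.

122/17

First find y, the probability Colin plays Left, from Rose's indifference between Up and Down: 7.5y + 2(1−y) = 7y + 10(1−y), giving y = 16/17.
Since Rose is indifferent in equilibrium, Rose's expected payoff equals the payoff from either row against (16/17, 1/17). Using Up: 7.5(16/17) + 2(1/17) = 122/17.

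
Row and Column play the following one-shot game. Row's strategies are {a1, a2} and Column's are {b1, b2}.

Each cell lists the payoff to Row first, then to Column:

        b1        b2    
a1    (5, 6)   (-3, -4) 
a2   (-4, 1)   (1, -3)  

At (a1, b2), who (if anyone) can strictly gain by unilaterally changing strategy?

Row at (a1, b2) earns -3; deviating to a2 yields 1 — a strict improvement.
Column earns -4; deviating to b1 yields 6 — a strict improvement.
Both Row and Column have strictly profitable deviations.

Both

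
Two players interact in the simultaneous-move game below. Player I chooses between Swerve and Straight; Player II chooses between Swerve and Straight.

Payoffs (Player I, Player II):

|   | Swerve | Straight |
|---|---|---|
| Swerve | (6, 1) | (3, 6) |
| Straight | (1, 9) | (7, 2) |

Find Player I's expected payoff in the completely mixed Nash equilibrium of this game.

First find y, the probability Player II plays Swerve, from Player I's indifference between Swerve and Straight: 6y + 3(1−y) = y + 7(1−y), giving y = 4/9.
Since Player I is indifferent in equilibrium, Player I's expected payoff equals the payoff from either row against (4/9, 5/9). Using Swerve: 6(4/9) + 3(5/9) = 13/3.

13/3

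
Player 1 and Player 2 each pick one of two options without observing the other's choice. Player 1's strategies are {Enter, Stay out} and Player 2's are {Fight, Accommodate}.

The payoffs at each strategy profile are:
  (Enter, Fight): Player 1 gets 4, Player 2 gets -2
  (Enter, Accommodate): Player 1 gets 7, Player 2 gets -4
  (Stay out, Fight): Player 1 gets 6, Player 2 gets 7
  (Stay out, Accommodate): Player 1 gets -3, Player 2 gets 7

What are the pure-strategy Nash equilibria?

(Stay out, Fight)

(Enter, Fight): Player 1 prefers Stay out (6 > 4) — not an equilibrium.
(Enter, Accommodate): Player 2 prefers Fight (-2 > -4) — not an equilibrium.
(Stay out, Fight): Player 1 gets 6 ≥ 4 from Enter, and Player 2 gets 7 ≥ 7 from Accommodate — Nash equilibrium.
(Stay out, Accommodate): Player 1 prefers Enter (7 > -3) — not an equilibrium.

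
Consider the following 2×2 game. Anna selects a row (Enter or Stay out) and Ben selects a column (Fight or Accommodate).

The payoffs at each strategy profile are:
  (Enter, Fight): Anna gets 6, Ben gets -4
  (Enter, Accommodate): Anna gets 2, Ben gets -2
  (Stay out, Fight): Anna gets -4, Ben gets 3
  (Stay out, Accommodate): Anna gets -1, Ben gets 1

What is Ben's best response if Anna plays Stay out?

Fight

Against Stay out, Ben earns 3 from Fight and 1 from Accommodate.
So Fight is the best response.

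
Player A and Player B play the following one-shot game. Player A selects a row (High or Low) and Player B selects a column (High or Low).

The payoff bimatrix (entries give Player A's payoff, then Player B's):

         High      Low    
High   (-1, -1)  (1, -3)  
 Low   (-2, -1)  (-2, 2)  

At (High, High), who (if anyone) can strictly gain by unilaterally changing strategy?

Neither

Player A at (High, High) earns -1; deviating to Low yields -2 — not better.
Player B earns -1; deviating to Low yields -3 — not better.
Neither player can strictly improve; the profile is a Nash equilibrium.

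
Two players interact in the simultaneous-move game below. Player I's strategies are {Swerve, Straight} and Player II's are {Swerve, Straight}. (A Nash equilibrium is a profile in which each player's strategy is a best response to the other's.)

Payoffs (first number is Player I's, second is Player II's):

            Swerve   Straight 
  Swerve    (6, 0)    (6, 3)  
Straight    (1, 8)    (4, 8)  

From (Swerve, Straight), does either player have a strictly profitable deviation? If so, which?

Player I at (Swerve, Straight) earns 6; deviating to Straight yields 4 — not better.
Player II earns 3; deviating to Swerve yields 0 — not better.
Neither player can strictly improve; the profile is a Nash equilibrium.

Neither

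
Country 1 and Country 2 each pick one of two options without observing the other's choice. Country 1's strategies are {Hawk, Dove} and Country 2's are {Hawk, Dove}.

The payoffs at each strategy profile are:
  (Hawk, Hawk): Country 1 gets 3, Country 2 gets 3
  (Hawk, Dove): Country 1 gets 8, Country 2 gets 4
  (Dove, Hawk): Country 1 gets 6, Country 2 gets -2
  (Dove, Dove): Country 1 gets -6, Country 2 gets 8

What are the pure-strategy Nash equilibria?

(Hawk, Dove)

(Hawk, Hawk): Country 1 prefers Dove (6 > 3); Country 2 prefers Dove (4 > 3) — not an equilibrium.
(Hawk, Dove): Country 1 gets 8 ≥ -6 from Dove, and Country 2 gets 4 ≥ 3 from Hawk — Nash equilibrium.
(Dove, Hawk): Country 2 prefers Dove (8 > -2) — not an equilibrium.
(Dove, Dove): Country 1 prefers Hawk (8 > -6) — not an equilibrium.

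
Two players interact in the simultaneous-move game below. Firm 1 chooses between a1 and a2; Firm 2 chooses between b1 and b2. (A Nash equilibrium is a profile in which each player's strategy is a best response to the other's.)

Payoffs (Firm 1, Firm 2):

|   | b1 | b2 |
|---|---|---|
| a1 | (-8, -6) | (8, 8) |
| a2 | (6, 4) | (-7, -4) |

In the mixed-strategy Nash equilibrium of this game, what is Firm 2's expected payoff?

4/11

First find x, the probability Firm 1 plays a1, from Firm 2's indifference between b1 and b2: −6x + 4(1−x) = 8x − 4(1−x), giving x = 4/11.
Since Firm 2 is indifferent in equilibrium, Firm 2's expected payoff equals the payoff from either column against (4/11, 7/11). Using b1: −6(4/11) + 4(7/11) = 4/11.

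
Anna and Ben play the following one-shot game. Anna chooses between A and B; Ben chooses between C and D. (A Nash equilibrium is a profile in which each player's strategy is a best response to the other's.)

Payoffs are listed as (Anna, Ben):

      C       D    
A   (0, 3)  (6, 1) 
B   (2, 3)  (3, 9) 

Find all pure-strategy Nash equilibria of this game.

none

(A, C): Anna prefers B (2 > 0) — not an equilibrium.
(A, D): Ben prefers C (3 > 1) — not an equilibrium.
(B, C): Ben prefers D (9 > 3) — not an equilibrium.
(B, D): Anna prefers A (6 > 3) — not an equilibrium.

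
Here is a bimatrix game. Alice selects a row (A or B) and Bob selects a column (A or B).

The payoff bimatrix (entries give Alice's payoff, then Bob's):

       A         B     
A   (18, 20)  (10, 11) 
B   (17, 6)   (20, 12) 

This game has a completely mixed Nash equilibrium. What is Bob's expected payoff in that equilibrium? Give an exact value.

58/5

First find p, the probability Alice plays A, from Bob's indifference between A and B: 20p + 6(1−p) = 11p + 12(1−p), giving p = 2/5.
Since Bob is indifferent in equilibrium, Bob's expected payoff equals the payoff from either column against (2/5, 3/5). Using A: 20(2/5) + 6(3/5) = 58/5.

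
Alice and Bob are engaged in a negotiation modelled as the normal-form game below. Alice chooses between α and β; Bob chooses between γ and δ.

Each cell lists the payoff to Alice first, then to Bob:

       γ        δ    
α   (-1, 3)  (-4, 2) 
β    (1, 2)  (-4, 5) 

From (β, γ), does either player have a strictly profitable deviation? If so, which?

Alice at (β, γ) earns 1; deviating to α yields -1 — not better.
Bob earns 2; deviating to δ yields 5 — a strict improvement.
Only Bob has a strictly profitable deviation.

Bob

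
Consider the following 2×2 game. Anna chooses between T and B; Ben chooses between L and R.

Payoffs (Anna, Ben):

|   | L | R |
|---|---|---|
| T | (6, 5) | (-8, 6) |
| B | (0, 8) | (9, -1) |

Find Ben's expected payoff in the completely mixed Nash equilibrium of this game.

First find x, the probability Anna plays T, from Ben's indifference between L and R: 5x + 8(1−x) = 6x − (1−x), giving x = 9/10.
Since Ben is indifferent in equilibrium, Ben's expected payoff equals the payoff from either column against (9/10, 1/10). Using L: 5(9/10) + 8(1/10) = 53/10.

53/10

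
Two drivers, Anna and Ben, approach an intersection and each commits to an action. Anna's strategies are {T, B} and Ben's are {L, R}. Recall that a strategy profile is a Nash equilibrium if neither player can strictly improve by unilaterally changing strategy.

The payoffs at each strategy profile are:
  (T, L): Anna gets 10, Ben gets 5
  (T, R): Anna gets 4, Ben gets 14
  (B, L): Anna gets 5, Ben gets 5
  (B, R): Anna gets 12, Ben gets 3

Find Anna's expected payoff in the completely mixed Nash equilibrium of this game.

First find y, the probability Ben plays L, from Anna's indifference between T and B: 10y + 4(1−y) = 5y + 12(1−y), giving y = 8/13.
Since Anna is indifferent in equilibrium, Anna's expected payoff equals the payoff from either row against (8/13, 5/13). Using T: 10(8/13) + 4(5/13) = 100/13.

100/13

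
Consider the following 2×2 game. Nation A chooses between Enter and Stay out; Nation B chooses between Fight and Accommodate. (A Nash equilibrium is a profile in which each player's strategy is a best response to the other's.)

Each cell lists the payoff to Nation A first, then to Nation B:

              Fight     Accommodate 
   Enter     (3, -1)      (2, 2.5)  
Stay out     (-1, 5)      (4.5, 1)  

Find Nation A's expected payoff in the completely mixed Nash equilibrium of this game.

First find q, the probability Nation B plays Fight, from Nation A's indifference between Enter and Stay out: 3q + 2(1−q) = −q + 4.5(1−q), giving q = 5/13.
Since Nation A is indifferent in equilibrium, Nation A's expected payoff equals the payoff from either row against (5/13, 8/13). Using Enter: 3(5/13) + 2(8/13) = 31/13.

31/13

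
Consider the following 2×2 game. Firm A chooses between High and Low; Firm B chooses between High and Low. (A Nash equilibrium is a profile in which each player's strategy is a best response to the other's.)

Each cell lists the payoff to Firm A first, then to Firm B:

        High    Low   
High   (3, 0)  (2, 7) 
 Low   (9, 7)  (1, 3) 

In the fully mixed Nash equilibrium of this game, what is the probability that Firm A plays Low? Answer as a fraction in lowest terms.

Let p be the probability that Firm A plays High. In a completely mixed equilibrium, Firm B must be indifferent between High and Low.
Firm B's expected payoff from High is 7(1−p); from Low it is 7p + 3(1−p).
Setting these equal: −7p + 7 = 4p + 3, so p = 4/11.
Therefore Firm A plays Low with probability 1 − 4/11 = 7/11.

7/11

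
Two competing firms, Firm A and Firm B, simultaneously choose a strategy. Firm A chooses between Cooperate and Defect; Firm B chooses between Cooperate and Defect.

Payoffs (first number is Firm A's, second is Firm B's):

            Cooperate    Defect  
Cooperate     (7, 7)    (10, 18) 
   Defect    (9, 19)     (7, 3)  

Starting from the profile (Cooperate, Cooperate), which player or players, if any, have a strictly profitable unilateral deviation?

Both

Firm A at (Cooperate, Cooperate) earns 7; deviating to Defect yields 9 — a strict improvement.
Firm B earns 7; deviating to Defect yields 18 — a strict improvement.
Both Firm A and Firm B have strictly profitable deviations.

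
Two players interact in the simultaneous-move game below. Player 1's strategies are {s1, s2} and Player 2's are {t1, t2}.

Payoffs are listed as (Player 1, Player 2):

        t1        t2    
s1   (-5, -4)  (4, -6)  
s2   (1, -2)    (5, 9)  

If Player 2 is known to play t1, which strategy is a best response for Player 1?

s2

Against t1, Player 1 earns -5 from s1 and 1 from s2.
So s2 is the best response.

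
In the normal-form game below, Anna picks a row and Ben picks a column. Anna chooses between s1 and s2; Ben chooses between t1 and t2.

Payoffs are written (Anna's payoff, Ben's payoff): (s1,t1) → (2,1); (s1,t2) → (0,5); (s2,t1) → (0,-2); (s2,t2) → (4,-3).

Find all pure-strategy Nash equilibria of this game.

(s1, t1): Ben prefers t2 (5 > 1) — not an equilibrium.
(s1, t2): Anna prefers s2 (4 > 0) — not an equilibrium.
(s2, t1): Anna prefers s1 (2 > 0) — not an equilibrium.
(s2, t2): Ben prefers t1 (-2 > -3) — not an equilibrium.

none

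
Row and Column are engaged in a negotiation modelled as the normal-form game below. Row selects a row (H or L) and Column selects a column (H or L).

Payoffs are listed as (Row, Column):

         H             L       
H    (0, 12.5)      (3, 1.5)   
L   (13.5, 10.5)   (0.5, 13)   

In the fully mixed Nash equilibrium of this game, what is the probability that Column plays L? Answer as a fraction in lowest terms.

Let q be the probability that Column plays H. In a completely mixed equilibrium, Row must be indifferent between H and L.
Row's expected payoff from H is 3(1−q); from L it is 13.5q + 0.5(1−q).
Setting these equal: −3q + 3 = 13q + 0.5, so q = 5/32.
Therefore Column plays L with probability 1 − 5/32 = 27/32.

27/32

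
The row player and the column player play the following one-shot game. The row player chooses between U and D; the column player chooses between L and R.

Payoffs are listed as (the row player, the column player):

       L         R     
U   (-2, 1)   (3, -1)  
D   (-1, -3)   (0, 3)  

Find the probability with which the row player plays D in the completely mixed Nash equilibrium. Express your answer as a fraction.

1/4

Let x be the probability that the row player plays U. In a completely mixed equilibrium, the column player must be indifferent between L and R.
The column player's expected payoff from L is x − 3(1−x); from R it is −x + 3(1−x).
Setting these equal: 4x − 3 = −4x + 3, so x = 3/4.
Therefore the row player plays D with probability 1 − 3/4 = 1/4.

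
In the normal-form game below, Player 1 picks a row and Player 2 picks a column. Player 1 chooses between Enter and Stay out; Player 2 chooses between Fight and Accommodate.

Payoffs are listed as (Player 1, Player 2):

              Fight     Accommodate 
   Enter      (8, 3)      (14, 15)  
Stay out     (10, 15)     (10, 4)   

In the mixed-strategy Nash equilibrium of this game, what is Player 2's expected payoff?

First find p, the probability Player 1 plays Enter, from Player 2's indifference between Fight and Accommodate: 3p + 15(1−p) = 15p + 4(1−p), giving p = 11/23.
Since Player 2 is indifferent in equilibrium, Player 2's expected payoff equals the payoff from either column against (11/23, 12/23). Using Fight: 3(11/23) + 15(12/23) = 213/23.

213/23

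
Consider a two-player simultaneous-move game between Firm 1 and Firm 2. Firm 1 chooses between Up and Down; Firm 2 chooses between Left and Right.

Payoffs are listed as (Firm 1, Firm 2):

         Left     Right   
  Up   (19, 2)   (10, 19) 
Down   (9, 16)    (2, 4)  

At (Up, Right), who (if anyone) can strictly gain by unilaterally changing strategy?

Firm 1 at (Up, Right) earns 10; deviating to Down yields 2 — not better.
Firm 2 earns 19; deviating to Left yields 2 — not better.
Neither player can strictly improve; the profile is a Nash equilibrium.

Neither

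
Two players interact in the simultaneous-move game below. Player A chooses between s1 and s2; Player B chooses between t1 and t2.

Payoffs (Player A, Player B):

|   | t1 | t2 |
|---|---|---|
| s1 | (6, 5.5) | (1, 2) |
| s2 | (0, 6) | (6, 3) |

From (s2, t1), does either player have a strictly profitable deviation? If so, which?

Player A at (s2, t1) earns 0; deviating to s1 yields 6 — a strict improvement.
Player B earns 6; deviating to t2 yields 3 — not better.
Only Player A has a strictly profitable deviation.

Player A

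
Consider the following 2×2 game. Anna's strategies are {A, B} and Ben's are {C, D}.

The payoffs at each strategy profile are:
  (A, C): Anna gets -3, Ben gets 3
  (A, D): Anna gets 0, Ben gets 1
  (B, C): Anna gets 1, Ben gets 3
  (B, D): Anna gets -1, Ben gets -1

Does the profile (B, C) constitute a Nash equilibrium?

At (B, C), Anna earns 1; switching to A would give -3, so Anna has no profitable deviation.
Ben earns 3; switching to D would give -1, so Ben has no profitable deviation.
Neither player can gain by a unilateral deviation, so this profile is a Nash equilibrium.

Yes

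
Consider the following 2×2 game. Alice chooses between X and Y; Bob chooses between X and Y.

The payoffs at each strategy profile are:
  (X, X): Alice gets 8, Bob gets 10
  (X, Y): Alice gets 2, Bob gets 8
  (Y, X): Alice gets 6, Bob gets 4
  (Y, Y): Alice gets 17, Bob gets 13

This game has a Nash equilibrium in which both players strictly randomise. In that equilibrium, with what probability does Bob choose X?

15/17

Let c be the probability that Bob plays X. In a completely mixed equilibrium, Alice must be indifferent between X and Y.
Alice's expected payoff from X is 8c + 2(1−c); from Y it is 6c + 17(1−c).
Setting these equal: 6c + 2 = −11c + 17, so c = 15/17.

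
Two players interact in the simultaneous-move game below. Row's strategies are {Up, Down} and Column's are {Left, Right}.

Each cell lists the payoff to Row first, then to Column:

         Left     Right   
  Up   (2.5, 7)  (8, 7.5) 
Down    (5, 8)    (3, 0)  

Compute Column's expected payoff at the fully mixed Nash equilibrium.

120/17

First find x, the probability Row plays Up, from Column's indifference between Left and Right: 7x + 8(1−x) = 7.5x, giving x = 16/17.
Since Column is indifferent in equilibrium, Column's expected payoff equals the payoff from either column against (16/17, 1/17). Using Left: 7(16/17) + 8(1/17) = 120/17.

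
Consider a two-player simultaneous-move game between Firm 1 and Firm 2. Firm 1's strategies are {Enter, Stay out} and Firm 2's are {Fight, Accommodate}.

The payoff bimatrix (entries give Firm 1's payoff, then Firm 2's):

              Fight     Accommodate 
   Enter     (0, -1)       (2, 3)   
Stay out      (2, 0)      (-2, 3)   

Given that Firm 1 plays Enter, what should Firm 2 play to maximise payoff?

Against Enter, Firm 2 earns -1 from Fight and 3 from Accommodate.
So Accommodate is the best response.

Accommodate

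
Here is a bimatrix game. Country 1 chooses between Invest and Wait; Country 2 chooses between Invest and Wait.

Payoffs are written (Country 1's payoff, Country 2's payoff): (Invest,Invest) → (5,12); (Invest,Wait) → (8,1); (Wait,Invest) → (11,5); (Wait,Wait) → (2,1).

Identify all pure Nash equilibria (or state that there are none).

(Invest, Invest): Country 1 prefers Wait (11 > 5) — not an equilibrium.
(Invest, Wait): Country 2 prefers Invest (12 > 1) — not an equilibrium.
(Wait, Invest): Country 1 gets 11 ≥ 5 from Invest, and Country 2 gets 5 ≥ 1 from Wait — Nash equilibrium.
(Wait, Wait): Country 1 prefers Invest (8 > 2); Country 2 prefers Invest (5 > 1) — not an equilibrium.

(Wait, Invest)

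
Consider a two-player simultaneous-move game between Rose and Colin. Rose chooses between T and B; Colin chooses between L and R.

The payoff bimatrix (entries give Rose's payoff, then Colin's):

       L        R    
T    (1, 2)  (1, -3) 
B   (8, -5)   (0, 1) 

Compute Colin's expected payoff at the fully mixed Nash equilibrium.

First find p, the probability Rose plays T, from Colin's indifference between L and R: 2p − 5(1−p) = −3p + (1−p), giving p = 6/11.
Since Colin is indifferent in equilibrium, Colin's expected payoff equals the payoff from either column against (6/11, 5/11). Using L: 2(6/11) − 5(5/11) = -13/11.

-13/11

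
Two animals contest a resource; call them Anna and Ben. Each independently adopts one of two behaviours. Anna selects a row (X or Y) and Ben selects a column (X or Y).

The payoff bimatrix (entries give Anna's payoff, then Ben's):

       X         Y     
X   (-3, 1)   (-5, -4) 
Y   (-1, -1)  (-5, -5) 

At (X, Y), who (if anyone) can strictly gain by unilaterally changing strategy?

Anna at (X, Y) earns -5; deviating to Y yields -5 — not better.
Ben earns -4; deviating to X yields 1 — a strict improvement.
Only Ben has a strictly profitable deviation.

Ben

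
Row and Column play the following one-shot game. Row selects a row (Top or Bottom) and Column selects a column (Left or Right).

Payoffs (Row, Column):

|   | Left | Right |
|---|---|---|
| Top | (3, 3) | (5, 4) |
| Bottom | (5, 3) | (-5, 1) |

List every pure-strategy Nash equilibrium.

(Top, Left): Row prefers Bottom (5 > 3); Column prefers Right (4 > 3) — not an equilibrium.
(Top, Right): Row gets 5 ≥ -5 from Bottom, and Column gets 4 ≥ 3 from Left — Nash equilibrium.
(Bottom, Left): Row gets 5 ≥ 3 from Top, and Column gets 3 ≥ 1 from Right — Nash equilibrium.
(Bottom, Right): Row prefers Top (5 > -5); Column prefers Left (3 > 1) — not an equilibrium.

(Top, Right) and (Bottom, Left)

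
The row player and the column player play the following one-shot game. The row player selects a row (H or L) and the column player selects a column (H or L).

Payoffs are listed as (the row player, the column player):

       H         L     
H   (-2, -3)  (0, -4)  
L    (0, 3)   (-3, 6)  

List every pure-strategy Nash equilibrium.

(H, H): the row player prefers L (0 > -2) — not an equilibrium.
(H, L): the column player prefers H (-3 > -4) — not an equilibrium.
(L, H): the column player prefers L (6 > 3) — not an equilibrium.
(L, L): the row player prefers H (0 > -3) — not an equilibrium.

none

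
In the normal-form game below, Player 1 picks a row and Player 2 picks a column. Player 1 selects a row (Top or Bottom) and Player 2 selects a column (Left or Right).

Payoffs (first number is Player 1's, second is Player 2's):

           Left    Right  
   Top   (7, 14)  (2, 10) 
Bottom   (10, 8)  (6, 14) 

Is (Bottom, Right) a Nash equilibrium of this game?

At (Bottom, Right), Player 1 earns 6; switching to Top would give 2, so Player 1 has no profitable deviation.
Player 2 earns 14; switching to Left would give 8, so Player 2 has no profitable deviation.
Neither player can gain by a unilateral deviation, so this profile is a Nash equilibrium.

Yes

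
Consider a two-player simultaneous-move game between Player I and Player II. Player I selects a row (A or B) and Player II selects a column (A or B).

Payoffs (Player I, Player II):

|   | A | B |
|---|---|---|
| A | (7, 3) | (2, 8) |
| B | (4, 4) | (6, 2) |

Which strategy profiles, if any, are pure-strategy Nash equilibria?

(A, A): Player II prefers B (8 > 3) — not an equilibrium.
(A, B): Player I prefers B (6 > 2) — not an equilibrium.
(B, A): Player I prefers A (7 > 4) — not an equilibrium.
(B, B): Player II prefers A (4 > 2) — not an equilibrium.

none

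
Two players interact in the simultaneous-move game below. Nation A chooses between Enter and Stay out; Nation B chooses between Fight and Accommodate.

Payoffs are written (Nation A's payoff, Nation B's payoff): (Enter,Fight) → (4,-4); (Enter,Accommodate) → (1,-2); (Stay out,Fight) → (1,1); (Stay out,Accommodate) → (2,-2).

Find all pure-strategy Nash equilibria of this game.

none

(Enter, Fight): Nation B prefers Accommodate (-2 > -4) — not an equilibrium.
(Enter, Accommodate): Nation A prefers Stay out (2 > 1) — not an equilibrium.
(Stay out, Fight): Nation A prefers Enter (4 > 1) — not an equilibrium.
(Stay out, Accommodate): Nation B prefers Fight (1 > -2) — not an equilibrium.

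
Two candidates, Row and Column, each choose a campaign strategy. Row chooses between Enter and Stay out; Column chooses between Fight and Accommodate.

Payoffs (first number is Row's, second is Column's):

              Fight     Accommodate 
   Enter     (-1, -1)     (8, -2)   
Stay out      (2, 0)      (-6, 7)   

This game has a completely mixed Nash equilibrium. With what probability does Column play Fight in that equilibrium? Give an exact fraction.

14/17

Let c be the probability that Column plays Fight. In a completely mixed equilibrium, Row must be indifferent between Enter and Stay out.
Row's expected payoff from Enter is −c + 8(1−c); from Stay out it is 2c − 6(1−c).
Setting these equal: −9c + 8 = 8c − 6, so c = 14/17.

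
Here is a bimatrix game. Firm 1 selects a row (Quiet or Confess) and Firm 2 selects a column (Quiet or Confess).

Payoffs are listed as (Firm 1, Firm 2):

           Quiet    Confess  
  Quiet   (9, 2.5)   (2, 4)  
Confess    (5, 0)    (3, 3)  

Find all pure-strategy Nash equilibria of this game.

(Confess, Confess)

(Quiet, Quiet): Firm 2 prefers Confess (4 > 2.5) — not an equilibrium.
(Quiet, Confess): Firm 1 prefers Confess (3 > 2) — not an equilibrium.
(Confess, Quiet): Firm 1 prefers Quiet (9 > 5); Firm 2 prefers Confess (3 > 0) — not an equilibrium.
(Confess, Confess): Firm 1 gets 3 ≥ 2 from Quiet, and Firm 2 gets 3 ≥ 0 from Quiet — Nash equilibrium.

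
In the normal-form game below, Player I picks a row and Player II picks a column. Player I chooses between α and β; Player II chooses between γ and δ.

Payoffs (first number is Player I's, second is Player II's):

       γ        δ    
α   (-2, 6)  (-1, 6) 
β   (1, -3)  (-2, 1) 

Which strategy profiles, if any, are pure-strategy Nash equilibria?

(α, δ)

(α, γ): Player I prefers β (1 > -2) — not an equilibrium.
(α, δ): Player I gets -1 ≥ -2 from β, and Player II gets 6 ≥ 6 from γ — Nash equilibrium.
(β, γ): Player II prefers δ (1 > -3) — not an equilibrium.
(β, δ): Player I prefers α (-1 > -2) — not an equilibrium.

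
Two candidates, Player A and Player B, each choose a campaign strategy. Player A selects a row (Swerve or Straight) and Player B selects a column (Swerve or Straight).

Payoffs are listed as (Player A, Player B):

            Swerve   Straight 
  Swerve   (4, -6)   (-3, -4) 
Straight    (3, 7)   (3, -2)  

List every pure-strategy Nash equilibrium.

none

(Swerve, Swerve): Player B prefers Straight (-4 > -6) — not an equilibrium.
(Swerve, Straight): Player A prefers Straight (3 > -3) — not an equilibrium.
(Straight, Swerve): Player A prefers Swerve (4 > 3) — not an equilibrium.
(Straight, Straight): Player B prefers Swerve (7 > -2) — not an equilibrium.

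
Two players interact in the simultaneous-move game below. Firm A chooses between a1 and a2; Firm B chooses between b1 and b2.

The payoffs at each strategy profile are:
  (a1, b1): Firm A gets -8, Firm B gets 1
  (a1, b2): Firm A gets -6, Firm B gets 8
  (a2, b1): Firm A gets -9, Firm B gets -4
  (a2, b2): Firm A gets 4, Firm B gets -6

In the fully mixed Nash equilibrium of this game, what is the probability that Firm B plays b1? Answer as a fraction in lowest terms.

10/11

Let c be the probability that Firm B plays b1. In a completely mixed equilibrium, Firm A must be indifferent between a1 and a2.
Firm A's expected payoff from a1 is −8c − 6(1−c); from a2 it is −9c + 4(1−c).
Setting these equal: −2c − 6 = −13c + 4, so c = 10/11.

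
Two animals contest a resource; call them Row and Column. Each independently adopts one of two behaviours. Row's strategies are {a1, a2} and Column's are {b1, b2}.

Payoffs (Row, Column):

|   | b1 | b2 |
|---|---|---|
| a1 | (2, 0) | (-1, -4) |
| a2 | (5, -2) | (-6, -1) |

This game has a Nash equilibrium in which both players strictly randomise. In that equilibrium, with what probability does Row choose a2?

4/5

Let r be the probability that Row plays a1. In a completely mixed equilibrium, Column must be indifferent between b1 and b2.
Column's expected payoff from b1 is −2(1−r); from b2 it is −4r − (1−r).
Setting these equal: 2r − 2 = −3r − 1, so r = 1/5.
Therefore Row plays a2 with probability 1 − 1/5 = 4/5.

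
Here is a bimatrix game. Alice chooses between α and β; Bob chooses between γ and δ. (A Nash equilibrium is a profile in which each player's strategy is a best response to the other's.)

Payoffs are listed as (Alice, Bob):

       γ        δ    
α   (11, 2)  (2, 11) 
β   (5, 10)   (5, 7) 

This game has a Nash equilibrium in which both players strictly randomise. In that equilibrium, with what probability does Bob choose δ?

Let c be the probability that Bob plays γ. In a completely mixed equilibrium, Alice must be indifferent between α and β.
Alice's expected payoff from α is 11c + 2(1−c); from β it is 5c + 5(1−c).
Setting these equal: 9c + 2 = 5, so c = 1/3.
Therefore Bob plays δ with probability 1 − 1/3 = 2/3.

2/3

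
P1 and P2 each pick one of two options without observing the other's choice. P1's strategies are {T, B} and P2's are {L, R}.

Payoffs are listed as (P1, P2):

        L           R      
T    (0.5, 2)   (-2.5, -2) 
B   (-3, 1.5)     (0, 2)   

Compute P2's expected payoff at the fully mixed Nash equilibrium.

14/9

First find p, the probability P1 plays T, from P2's indifference between L and R: 2p + 1.5(1−p) = −2p + 2(1−p), giving p = 1/9.
Since P2 is indifferent in equilibrium, P2's expected payoff equals the payoff from either column against (1/9, 8/9). Using L: 2(1/9) + 1.5(8/9) = 14/9.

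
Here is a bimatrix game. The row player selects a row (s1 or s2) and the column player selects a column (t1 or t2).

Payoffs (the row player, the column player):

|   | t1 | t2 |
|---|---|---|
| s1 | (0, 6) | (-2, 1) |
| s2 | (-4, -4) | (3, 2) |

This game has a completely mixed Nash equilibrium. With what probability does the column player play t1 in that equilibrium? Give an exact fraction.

Let c be the probability that the column player plays t1. In a completely mixed equilibrium, the row player must be indifferent between s1 and s2.
The row player's expected payoff from s1 is −2(1−c); from s2 it is −4c + 3(1−c).
Setting these equal: 2c − 2 = −7c + 3, so c = 5/9.

5/9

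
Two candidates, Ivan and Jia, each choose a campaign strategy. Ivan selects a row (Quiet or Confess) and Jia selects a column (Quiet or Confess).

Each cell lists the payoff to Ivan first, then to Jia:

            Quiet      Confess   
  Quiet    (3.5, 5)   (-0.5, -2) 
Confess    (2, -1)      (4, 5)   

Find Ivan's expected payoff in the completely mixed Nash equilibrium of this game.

5/2

First find y, the probability Jia plays Quiet, from Ivan's indifference between Quiet and Confess: 3.5y − 0.5(1−y) = 2y + 4(1−y), giving y = 3/4.
Since Ivan is indifferent in equilibrium, Ivan's expected payoff equals the payoff from either row against (3/4, 1/4). Using Quiet: 3.5(3/4) − 0.5(1/4) = 5/2.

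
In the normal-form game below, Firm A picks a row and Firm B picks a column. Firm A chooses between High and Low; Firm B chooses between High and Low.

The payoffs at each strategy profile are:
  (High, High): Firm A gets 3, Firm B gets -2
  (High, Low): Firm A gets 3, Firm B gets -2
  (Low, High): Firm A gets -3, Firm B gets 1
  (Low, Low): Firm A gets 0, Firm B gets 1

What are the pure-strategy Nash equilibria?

(High, High) and (High, Low)

(High, High): Firm A gets 3 ≥ -3 from Low, and Firm B gets -2 ≥ -2 from Low — Nash equilibrium.
(High, Low): Firm A gets 3 ≥ 0 from Low, and Firm B gets -2 ≥ -2 from High — Nash equilibrium.
(Low, High): Firm A prefers High (3 > -3) — not an equilibrium.
(Low, Low): Firm A prefers High (3 > 0) — not an equilibrium.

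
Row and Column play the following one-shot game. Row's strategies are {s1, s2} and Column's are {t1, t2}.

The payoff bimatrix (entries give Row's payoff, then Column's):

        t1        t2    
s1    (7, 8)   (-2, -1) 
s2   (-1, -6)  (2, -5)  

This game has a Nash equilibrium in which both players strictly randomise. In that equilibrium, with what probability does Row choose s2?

9/10

Let r be the probability that Row plays s1. In a completely mixed equilibrium, Column must be indifferent between t1 and t2.
Column's expected payoff from t1 is 8r − 6(1−r); from t2 it is −r − 5(1−r).
Setting these equal: 14r − 6 = 4r − 5, so r = 1/10.
Therefore Row plays s2 with probability 1 − 1/10 = 9/10.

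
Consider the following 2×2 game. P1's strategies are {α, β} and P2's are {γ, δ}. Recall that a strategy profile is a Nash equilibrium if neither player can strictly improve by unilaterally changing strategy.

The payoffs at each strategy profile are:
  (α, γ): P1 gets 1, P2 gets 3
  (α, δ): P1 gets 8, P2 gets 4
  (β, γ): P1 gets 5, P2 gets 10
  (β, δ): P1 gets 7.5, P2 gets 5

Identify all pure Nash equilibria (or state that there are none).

(α, δ) and (β, γ)

(α, γ): P1 prefers β (5 > 1); P2 prefers δ (4 > 3) — not an equilibrium.
(α, δ): P1 gets 8 ≥ 7.5 from β, and P2 gets 4 ≥ 3 from γ — Nash equilibrium.
(β, γ): P1 gets 5 ≥ 1 from α, and P2 gets 10 ≥ 5 from δ — Nash equilibrium.
(β, δ): P1 prefers α (8 > 7.5); P2 prefers γ (10 > 5) — not an equilibrium.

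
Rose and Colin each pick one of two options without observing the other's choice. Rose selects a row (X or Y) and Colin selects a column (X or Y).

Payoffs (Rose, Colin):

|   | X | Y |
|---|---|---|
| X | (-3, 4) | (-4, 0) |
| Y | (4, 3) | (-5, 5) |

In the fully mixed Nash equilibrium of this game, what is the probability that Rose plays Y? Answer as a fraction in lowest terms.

2/3

Let x be the probability that Rose plays X. In a completely mixed equilibrium, Colin must be indifferent between X and Y.
Colin's expected payoff from X is 4x + 3(1−x); from Y it is 5(1−x).
Setting these equal: x + 3 = −5x + 5, so x = 1/3.
Therefore Rose plays Y with probability 1 − 1/3 = 2/3.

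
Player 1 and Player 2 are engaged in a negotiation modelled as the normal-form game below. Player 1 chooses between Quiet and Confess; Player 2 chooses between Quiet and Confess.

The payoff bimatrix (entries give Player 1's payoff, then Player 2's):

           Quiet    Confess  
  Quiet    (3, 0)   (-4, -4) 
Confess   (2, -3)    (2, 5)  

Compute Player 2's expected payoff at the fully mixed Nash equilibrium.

First find x, the probability Player 1 plays Quiet, from Player 2's indifference between Quiet and Confess: −3(1−x) = −4x + 5(1−x), giving x = 2/3.
Since Player 2 is indifferent in equilibrium, Player 2's expected payoff equals the payoff from either column against (2/3, 1/3). Using Quiet: −3(1/3) = -1.

-1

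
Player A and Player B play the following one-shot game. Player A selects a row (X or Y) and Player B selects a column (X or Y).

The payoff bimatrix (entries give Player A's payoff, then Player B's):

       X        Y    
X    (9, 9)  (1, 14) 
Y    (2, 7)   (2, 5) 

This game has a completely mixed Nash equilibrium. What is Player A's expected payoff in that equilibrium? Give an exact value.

2

First find q, the probability Player B plays X, from Player A's indifference between X and Y: 9q + (1−q) = 2q + 2(1−q), giving q = 1/8.
Since Player A is indifferent in equilibrium, Player A's expected payoff equals the payoff from either row against (1/8, 7/8). Using X: 9(1/8) + (7/8) = 2.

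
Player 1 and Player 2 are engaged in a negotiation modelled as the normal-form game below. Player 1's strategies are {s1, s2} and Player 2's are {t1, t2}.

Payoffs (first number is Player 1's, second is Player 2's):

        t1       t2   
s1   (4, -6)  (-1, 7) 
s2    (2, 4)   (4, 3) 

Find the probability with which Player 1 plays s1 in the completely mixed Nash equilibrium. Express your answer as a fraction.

Let r be the probability that Player 1 plays s1. In a completely mixed equilibrium, Player 2 must be indifferent between t1 and t2.
Player 2's expected payoff from t1 is −6r + 4(1−r); from t2 it is 7r + 3(1−r).
Setting these equal: −10r + 4 = 4r + 3, so r = 1/14.

1/14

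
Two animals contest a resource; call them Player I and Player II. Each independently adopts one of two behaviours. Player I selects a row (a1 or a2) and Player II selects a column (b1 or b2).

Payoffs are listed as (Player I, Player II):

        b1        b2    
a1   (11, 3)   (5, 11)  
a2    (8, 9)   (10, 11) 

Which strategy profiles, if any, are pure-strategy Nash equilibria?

(a1, b1): Player II prefers b2 (11 > 3) — not an equilibrium.
(a1, b2): Player I prefers a2 (10 > 5) — not an equilibrium.
(a2, b1): Player I prefers a1 (11 > 8); Player II prefers b2 (11 > 9) — not an equilibrium.
(a2, b2): Player I gets 10 ≥ 5 from a1, and Player II gets 11 ≥ 9 from b1 — Nash equilibrium.

(a2, b2)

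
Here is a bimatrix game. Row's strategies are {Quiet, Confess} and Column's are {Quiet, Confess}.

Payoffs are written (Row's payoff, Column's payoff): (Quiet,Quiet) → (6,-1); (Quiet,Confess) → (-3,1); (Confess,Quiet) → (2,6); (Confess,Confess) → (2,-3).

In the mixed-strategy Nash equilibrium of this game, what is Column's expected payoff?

3/11

First find x, the probability Row plays Quiet, from Column's indifference between Quiet and Confess: −x + 6(1−x) = x − 3(1−x), giving x = 9/11.
Since Column is indifferent in equilibrium, Column's expected payoff equals the payoff from either column against (9/11, 2/11). Using Quiet: −(9/11) + 6(2/11) = 3/11.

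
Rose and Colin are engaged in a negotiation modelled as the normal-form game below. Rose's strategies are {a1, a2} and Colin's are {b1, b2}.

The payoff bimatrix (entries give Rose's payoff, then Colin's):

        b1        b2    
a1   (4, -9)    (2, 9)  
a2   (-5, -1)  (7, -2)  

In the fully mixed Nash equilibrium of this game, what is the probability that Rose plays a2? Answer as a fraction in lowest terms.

18/19

Let r be the probability that Rose plays a1. In a completely mixed equilibrium, Colin must be indifferent between b1 and b2.
Colin's expected payoff from b1 is −9r − (1−r); from b2 it is 9r − 2(1−r).
Setting these equal: −8r − 1 = 11r − 2, so r = 1/19.
Therefore Rose plays a2 with probability 1 − 1/19 = 18/19.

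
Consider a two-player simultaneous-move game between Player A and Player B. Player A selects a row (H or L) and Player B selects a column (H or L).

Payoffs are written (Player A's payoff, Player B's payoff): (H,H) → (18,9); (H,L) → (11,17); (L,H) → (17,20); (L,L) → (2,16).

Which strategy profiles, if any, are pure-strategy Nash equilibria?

(H, H): Player B prefers L (17 > 9) — not an equilibrium.
(H, L): Player A gets 11 ≥ 2 from L, and Player B gets 17 ≥ 9 from H — Nash equilibrium.
(L, H): Player A prefers H (18 > 17) — not an equilibrium.
(L, L): Player A prefers H (11 > 2); Player B prefers H (20 > 16) — not an equilibrium.

(H, L)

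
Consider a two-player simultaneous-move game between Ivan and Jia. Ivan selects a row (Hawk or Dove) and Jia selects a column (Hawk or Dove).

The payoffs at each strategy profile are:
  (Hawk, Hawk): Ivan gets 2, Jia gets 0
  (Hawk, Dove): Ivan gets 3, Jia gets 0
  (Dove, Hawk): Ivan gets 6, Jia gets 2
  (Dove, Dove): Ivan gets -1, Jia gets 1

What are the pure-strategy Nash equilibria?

(Hawk, Hawk): Ivan prefers Dove (6 > 2) — not an equilibrium.
(Hawk, Dove): Ivan gets 3 ≥ -1 from Dove, and Jia gets 0 ≥ 0 from Hawk — Nash equilibrium.
(Dove, Hawk): Ivan gets 6 ≥ 2 from Hawk, and Jia gets 2 ≥ 1 from Dove — Nash equilibrium.
(Dove, Dove): Ivan prefers Hawk (3 > -1); Jia prefers Hawk (2 > 1) — not an equilibrium.

(Hawk, Dove) and (Dove, Hawk)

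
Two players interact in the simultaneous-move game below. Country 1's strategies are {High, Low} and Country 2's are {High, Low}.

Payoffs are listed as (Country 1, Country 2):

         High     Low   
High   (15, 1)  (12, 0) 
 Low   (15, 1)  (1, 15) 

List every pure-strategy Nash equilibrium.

(High, High)

(High, High): Country 1 gets 15 ≥ 15 from Low, and Country 2 gets 1 ≥ 0 from Low — Nash equilibrium.
(High, Low): Country 2 prefers High (1 > 0) — not an equilibrium.
(Low, High): Country 2 prefers Low (15 > 1) — not an equilibrium.
(Low, Low): Country 1 prefers High (12 > 1) — not an equilibrium.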